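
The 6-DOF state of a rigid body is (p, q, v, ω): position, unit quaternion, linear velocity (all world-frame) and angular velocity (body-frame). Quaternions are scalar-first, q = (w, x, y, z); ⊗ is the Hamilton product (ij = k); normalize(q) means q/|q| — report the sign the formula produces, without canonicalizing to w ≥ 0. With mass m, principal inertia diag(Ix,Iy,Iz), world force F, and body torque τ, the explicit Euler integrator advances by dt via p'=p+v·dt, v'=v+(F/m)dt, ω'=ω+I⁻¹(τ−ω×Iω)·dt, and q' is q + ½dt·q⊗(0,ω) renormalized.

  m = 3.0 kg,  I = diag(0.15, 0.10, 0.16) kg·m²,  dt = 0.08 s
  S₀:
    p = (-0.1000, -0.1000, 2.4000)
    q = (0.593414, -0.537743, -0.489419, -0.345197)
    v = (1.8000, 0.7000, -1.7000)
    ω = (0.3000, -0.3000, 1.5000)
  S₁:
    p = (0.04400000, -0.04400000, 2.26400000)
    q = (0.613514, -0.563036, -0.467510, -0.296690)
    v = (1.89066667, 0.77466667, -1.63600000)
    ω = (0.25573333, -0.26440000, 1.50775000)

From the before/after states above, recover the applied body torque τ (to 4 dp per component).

τ = (-0.1100, 0.0400, 0.0200)

ω₁ − ω₀ = (-0.04426667, 0.03560000, 0.00775000)
ω₀×(Iω₀) = (-0.0270, -0.0045, 0.0045)
τ = I·(Δω/dt) + ω₀×(Iω₀) = (-0.1100, 0.0400, 0.0200)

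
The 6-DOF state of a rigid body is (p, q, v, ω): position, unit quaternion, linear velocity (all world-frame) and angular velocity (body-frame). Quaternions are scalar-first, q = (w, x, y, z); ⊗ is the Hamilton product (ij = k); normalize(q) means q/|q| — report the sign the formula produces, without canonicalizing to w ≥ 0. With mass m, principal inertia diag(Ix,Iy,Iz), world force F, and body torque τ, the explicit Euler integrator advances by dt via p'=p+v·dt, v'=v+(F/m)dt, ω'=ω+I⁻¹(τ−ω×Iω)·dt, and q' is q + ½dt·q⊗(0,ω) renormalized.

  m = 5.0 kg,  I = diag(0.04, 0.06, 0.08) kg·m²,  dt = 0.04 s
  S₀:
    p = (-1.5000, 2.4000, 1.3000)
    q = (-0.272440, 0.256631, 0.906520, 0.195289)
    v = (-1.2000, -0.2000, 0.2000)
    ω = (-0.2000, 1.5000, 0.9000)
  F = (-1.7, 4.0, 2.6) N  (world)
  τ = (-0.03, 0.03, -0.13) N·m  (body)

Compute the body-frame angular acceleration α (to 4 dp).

α = (-1.4250, 0.3800, -1.5500)

ω×(Iω) gyroscopic = (0.0270, 0.0072, -0.0060)
α = I⁻¹(τ − ω×Iω) = (-1.4250, 0.3800, -1.5500)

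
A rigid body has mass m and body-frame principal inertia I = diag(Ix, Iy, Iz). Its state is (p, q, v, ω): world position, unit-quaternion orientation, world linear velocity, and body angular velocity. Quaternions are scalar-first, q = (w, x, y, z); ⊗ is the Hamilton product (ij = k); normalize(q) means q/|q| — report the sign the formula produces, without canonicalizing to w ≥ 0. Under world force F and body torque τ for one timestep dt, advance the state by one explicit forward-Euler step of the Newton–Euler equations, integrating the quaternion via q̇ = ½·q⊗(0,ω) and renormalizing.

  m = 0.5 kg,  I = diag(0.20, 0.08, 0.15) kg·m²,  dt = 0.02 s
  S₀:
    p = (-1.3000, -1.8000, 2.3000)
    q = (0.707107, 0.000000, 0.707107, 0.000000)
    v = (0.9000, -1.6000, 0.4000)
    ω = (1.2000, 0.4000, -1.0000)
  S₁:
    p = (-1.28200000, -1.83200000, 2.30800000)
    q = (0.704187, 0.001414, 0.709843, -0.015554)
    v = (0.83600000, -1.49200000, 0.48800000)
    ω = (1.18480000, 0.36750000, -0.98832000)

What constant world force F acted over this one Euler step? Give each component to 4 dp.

F = (-1.6000, 2.7000, 2.2000)

velocity change Δv = (-0.06400000, 0.10800000, 0.08800000)
applied force F = (-1.6000, 2.7000, 2.2000)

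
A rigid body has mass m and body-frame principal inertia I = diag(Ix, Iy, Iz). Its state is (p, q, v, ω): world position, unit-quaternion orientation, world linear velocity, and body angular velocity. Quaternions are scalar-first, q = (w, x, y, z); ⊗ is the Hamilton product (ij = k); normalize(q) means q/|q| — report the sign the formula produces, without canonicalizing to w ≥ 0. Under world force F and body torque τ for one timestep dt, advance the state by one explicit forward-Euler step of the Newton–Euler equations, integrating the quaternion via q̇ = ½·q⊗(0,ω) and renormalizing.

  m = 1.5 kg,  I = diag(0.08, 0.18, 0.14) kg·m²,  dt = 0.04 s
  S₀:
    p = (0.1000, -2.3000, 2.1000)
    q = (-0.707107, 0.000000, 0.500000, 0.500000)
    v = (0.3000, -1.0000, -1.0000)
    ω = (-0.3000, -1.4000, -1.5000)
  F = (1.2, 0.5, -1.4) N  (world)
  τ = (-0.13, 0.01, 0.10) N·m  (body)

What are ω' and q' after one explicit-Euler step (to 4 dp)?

gyro term ω×Iω = (-0.0840, -0.0270, 0.0420)
(τ − ω×Iω)/I = (-0.5750, 0.2056, 0.4143)
ω' = ω + α·dt = (-0.3230, -1.3918, -1.4834)
q⊗(0,ω) = (1.4500000, 0.1621321, 0.8399498, 1.2106605)
updated quaternion q' = (-0.6775, 0.0032, 0.5164, 0.5238)

ω' = (-0.3230, -1.3918, -1.4834)
q' = (-0.6775, 0.0032, 0.5164, 0.5238)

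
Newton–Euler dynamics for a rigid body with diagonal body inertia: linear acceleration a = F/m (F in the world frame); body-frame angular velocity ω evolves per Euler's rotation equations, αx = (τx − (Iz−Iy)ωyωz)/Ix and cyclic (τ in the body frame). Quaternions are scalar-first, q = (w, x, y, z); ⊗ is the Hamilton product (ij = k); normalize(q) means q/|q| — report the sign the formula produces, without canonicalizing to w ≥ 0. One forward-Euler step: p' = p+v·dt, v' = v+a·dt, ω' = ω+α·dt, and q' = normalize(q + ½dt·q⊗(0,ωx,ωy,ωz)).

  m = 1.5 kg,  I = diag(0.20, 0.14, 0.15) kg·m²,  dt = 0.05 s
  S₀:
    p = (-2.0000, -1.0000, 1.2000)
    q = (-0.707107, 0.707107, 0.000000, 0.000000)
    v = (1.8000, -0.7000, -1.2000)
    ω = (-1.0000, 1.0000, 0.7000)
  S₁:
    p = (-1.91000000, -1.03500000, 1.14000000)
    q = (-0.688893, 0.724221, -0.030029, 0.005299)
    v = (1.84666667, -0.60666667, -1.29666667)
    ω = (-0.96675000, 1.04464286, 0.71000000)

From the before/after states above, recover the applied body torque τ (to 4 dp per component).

τ = (0.1400, 0.0900, 0.0900)

ω₁ − ω₀ = (0.03325000, 0.04464286, 0.01000000)
gyro term ω₀×Iω₀ = (0.0070, -0.0350, 0.0600)
τ = I·(Δω/dt) + ω₀×(Iω₀) = (0.1400, 0.0900, 0.0900)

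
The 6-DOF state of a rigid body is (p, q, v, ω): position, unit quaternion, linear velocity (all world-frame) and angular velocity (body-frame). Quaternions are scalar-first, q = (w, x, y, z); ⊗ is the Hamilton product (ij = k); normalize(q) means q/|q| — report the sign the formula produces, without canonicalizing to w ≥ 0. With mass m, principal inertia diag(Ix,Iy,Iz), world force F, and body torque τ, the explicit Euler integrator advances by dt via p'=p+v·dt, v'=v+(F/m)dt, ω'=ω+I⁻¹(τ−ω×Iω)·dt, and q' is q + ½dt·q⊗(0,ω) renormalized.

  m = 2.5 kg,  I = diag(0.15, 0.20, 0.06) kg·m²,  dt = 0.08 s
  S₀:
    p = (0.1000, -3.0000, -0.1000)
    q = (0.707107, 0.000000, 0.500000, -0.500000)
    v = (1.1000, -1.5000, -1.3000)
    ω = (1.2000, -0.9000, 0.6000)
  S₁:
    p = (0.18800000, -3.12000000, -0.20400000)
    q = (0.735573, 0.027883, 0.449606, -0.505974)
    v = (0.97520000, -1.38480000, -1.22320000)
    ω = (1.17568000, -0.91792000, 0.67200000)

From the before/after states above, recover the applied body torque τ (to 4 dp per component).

Δω = ω₁−ω₀ = (-0.02432000, -0.01792000, 0.07200000)
precession coupling = (0.0756, 0.0648, -0.0540)
I·α + gyro = (0.0300, 0.0200, 0.0000)

τ = (0.0300, 0.0200, 0.0000)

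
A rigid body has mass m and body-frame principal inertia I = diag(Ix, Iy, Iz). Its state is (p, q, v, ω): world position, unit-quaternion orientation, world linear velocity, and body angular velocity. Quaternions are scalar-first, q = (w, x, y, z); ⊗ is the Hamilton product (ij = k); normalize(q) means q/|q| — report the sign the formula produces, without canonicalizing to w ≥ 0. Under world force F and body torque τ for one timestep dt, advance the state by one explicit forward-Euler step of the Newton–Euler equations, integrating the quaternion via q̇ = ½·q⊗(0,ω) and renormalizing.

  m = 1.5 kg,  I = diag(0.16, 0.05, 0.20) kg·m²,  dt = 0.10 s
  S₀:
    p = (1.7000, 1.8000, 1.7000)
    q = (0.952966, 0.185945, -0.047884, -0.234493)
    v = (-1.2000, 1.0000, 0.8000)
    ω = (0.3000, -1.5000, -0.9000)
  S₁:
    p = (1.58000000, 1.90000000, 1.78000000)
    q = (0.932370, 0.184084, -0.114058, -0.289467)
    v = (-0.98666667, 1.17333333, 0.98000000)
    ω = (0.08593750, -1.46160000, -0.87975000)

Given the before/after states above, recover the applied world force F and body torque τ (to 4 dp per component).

F = (3.2000, 2.6000, 2.7000)
τ = (-0.1400, 0.0300, 0.0900)

Δv = v₁−v₀ = (0.21333333, 0.17333333, 0.18000000)
F = m·Δv/dt = (3.2000, 2.6000, 2.7000)
ω₁ − ω₀ = (-0.21406250, 0.03840000, 0.02025000)
ω₀×(Iω₀) = (0.2025, 0.0108, 0.0495)
applied torque τ = (-0.1400, 0.0300, 0.0900)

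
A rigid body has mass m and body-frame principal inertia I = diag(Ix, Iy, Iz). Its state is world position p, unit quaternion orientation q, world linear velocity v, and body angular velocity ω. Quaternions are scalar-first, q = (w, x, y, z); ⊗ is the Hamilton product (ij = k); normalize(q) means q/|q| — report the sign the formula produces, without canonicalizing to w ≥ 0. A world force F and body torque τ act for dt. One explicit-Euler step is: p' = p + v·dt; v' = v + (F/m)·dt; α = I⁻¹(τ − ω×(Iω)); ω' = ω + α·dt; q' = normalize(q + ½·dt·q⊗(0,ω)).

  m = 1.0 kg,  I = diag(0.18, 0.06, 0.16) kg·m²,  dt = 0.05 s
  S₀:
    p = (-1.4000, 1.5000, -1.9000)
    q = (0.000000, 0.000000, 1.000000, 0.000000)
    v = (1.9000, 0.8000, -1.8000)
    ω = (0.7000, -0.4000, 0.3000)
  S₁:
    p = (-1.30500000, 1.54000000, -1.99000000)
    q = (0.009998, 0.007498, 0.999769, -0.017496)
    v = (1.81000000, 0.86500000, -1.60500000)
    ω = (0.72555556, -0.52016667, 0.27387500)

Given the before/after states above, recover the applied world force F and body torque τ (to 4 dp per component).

F = (-1.8000, 1.3000, 3.9000)
τ = (0.0800, -0.1400, -0.0500)

Δv = v₁−v₀ = (-0.09000000, 0.06500000, 0.19500000)
applied force F = (-1.8000, 1.3000, 3.9000)
Δω = ω₁−ω₀ = (0.02555556, -0.12016667, -0.02612500)
precession coupling = (-0.0120, 0.0042, 0.0336)
applied torque τ = (0.0800, -0.1400, -0.0500)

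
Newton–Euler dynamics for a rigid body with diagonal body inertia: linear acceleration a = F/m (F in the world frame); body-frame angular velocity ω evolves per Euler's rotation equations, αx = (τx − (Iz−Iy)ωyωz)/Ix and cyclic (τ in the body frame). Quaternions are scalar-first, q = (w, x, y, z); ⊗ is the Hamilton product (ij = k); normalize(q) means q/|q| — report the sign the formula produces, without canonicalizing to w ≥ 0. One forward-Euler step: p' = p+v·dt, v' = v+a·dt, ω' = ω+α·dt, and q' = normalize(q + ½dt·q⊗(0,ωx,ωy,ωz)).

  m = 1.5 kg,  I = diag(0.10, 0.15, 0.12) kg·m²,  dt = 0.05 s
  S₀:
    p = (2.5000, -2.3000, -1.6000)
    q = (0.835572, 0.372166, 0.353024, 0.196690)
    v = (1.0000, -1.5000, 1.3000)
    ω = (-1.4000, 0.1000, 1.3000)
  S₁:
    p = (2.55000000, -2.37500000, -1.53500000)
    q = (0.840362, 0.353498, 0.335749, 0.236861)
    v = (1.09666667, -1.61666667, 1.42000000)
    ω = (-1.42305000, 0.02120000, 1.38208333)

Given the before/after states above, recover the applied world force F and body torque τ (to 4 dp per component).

v₁ − v₀ = (0.09666667, -0.11666667, 0.12000000)
applied force F = (2.9000, -3.5000, 3.6000)
rate change Δω = (-0.02305000, -0.07880000, 0.08208333)
precession coupling = (-0.0039, 0.0364, -0.0070)
I·α + gyro = (-0.0500, -0.2000, 0.1900)

F = (2.9000, -3.5000, 3.6000)
τ = (-0.0500, -0.2000, 0.1900)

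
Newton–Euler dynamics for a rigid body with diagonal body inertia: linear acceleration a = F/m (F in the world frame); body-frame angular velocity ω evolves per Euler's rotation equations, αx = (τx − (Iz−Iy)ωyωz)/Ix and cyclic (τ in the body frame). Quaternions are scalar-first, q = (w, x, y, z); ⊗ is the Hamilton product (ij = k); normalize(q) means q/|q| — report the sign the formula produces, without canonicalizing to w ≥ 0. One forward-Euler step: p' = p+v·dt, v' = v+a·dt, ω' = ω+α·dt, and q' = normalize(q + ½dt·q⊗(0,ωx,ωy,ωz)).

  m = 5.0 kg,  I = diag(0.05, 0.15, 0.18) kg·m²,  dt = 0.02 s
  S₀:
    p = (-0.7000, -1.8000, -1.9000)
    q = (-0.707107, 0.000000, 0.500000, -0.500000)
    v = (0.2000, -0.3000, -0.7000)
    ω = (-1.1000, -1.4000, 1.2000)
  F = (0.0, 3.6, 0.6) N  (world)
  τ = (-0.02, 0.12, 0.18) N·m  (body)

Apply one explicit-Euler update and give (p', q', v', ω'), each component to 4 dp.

p' = (-0.6960, -1.8060, -1.9140)
q' = (-0.6939, 0.0068, 0.5153, -0.5029)
v' = (0.2000, -0.2856, -0.6976)
ω' = (-1.0878, -1.4069, 1.2029)

(τ − ω×Iω)/I = (0.6080, -0.3440, 0.1444)
new body rate ω' = (-1.0878, -1.4069, 1.2029)
2q̇ = q⊗(0,ω) = (1.3000000, 0.6778177, 1.5399498, -0.2985284)
q + ½dt·q⊗(0,ω), renormalized = (-0.6939, 0.0068, 0.5153, -0.5029)
p + v·dt = (-0.6960, -1.8060, -1.9140)
v' = v + a·dt = (0.2000, -0.2856, -0.6976)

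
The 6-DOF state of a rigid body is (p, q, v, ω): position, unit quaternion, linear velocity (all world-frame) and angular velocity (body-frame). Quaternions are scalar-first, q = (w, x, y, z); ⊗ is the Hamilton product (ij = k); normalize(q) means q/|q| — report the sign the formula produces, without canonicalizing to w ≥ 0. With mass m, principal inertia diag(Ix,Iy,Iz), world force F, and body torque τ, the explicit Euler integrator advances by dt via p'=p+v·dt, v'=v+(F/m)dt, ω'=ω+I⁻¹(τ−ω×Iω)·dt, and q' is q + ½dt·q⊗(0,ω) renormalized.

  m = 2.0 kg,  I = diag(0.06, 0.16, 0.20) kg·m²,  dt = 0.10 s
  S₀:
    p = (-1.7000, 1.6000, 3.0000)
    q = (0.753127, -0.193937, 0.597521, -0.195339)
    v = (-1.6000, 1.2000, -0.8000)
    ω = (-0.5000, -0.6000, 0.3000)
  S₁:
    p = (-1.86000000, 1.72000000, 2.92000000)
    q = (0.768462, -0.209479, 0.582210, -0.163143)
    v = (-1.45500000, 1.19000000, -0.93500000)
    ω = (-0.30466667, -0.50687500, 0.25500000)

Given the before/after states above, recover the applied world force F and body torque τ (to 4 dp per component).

F = (2.9000, -0.2000, -2.7000)
τ = (0.1100, 0.1700, -0.0600)

Δω = ω₁−ω₀ = (0.19533333, 0.09312500, -0.04500000)
τ = I·(Δω/dt) + ω₀×(Iω₀) = (0.1100, 0.1700, -0.0600)
Δv = v₁−v₀ = (0.14500000, -0.01000000, -0.13500000)
F = m·Δv/dt = (2.9000, -0.2000, -2.7000)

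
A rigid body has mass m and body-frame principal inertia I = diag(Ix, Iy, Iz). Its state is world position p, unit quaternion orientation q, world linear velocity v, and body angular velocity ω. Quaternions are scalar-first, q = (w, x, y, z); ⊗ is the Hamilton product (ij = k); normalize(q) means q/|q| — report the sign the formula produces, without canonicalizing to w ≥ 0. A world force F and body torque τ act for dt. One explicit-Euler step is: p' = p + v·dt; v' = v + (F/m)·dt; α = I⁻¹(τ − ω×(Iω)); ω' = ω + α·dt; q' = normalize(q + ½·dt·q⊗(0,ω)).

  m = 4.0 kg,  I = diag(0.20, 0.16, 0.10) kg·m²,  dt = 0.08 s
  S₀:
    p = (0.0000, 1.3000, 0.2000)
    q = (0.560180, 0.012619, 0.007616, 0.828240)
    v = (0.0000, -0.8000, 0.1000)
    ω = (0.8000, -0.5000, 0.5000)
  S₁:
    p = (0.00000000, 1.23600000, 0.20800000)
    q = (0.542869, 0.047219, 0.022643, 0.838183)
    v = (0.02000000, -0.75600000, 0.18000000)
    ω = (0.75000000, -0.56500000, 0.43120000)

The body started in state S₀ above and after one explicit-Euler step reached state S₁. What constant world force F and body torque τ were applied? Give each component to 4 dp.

velocity change Δv = (0.02000000, 0.04400000, 0.08000000)
applied force F = (1.0000, 2.2000, 4.0000)
ω₁ − ω₀ = (-0.05000000, -0.06500000, -0.06880000)
I·α + gyro = (-0.1100, -0.0900, -0.0700)

F = (1.0000, 2.2000, 4.0000)
τ = (-0.1100, -0.0900, -0.0700)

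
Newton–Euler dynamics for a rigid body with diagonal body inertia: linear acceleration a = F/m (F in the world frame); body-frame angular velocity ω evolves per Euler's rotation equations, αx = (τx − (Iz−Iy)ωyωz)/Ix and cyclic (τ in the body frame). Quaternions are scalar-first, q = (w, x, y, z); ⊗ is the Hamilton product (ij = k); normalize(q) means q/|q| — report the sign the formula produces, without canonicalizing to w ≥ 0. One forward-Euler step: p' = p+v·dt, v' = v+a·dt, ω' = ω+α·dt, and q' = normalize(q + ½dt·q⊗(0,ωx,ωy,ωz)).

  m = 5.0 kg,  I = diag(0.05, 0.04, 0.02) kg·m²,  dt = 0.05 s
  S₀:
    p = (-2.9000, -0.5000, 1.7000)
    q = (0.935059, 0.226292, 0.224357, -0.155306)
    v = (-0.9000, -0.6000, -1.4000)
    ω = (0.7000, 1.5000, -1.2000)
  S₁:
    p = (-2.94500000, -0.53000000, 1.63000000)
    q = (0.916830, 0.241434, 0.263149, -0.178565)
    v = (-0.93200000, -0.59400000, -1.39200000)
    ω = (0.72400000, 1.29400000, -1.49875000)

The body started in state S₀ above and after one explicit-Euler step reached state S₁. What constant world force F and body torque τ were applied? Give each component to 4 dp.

Δω = ω₁−ω₀ = (0.02400000, -0.20600000, -0.29875000)
gyro term ω₀×Iω₀ = (0.0360, -0.0252, -0.0105)
τ = I·(Δω/dt) + ω₀×(Iω₀) = (0.0600, -0.1900, -0.1300)
velocity change Δv = (-0.03200000, 0.00600000, 0.00800000)
applied force F = (-3.2000, 0.6000, 0.8000)

F = (-3.2000, 0.6000, 0.8000)
τ = (0.0600, -0.1900, -0.1300)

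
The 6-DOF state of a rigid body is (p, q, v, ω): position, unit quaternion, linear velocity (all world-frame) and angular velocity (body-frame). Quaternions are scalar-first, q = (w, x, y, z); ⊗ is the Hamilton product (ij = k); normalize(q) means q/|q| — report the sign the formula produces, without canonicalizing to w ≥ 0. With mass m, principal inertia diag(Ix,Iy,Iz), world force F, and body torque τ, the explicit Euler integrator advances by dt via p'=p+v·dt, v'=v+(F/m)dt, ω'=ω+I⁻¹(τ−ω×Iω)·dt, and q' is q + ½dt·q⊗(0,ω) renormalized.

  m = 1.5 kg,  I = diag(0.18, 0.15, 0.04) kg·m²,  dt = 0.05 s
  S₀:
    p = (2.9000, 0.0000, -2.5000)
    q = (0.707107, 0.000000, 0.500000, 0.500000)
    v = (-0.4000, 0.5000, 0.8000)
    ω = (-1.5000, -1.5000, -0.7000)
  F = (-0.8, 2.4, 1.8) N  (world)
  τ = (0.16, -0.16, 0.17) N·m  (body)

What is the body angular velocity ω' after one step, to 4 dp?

ω' = (-1.4235, -1.6023, -0.4031)

ω×(Iω) gyroscopic = (-0.1155, 0.1470, -0.0675)
angular accel α = (1.5306, -2.0467, 5.9375)
new body rate ω' = (-1.4235, -1.6023, -0.4031)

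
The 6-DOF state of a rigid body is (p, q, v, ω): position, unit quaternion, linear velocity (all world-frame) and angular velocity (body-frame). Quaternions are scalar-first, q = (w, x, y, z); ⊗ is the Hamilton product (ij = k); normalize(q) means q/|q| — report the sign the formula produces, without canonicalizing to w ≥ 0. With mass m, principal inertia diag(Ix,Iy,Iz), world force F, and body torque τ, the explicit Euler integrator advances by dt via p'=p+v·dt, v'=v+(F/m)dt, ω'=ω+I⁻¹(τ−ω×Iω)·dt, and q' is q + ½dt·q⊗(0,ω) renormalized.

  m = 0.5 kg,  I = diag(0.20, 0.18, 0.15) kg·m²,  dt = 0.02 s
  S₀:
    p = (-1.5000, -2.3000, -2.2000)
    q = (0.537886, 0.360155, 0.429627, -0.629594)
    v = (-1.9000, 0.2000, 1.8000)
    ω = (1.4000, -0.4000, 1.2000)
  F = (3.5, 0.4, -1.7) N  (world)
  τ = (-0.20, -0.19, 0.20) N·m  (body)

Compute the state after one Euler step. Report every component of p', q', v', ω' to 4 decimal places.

p' = (-1.5380, -2.2960, -2.1640)
q' = (0.5420, 0.3703, 0.4143, -0.6305)
v' = (-1.7600, 0.2160, 1.7320)
ω' = (1.3786, -0.4304, 1.2252)

precession coupling ω×(Iω) = (0.0144, 0.0840, 0.0112)
angular accel α = (-1.0720, -1.5222, 1.2587)
ω + α·dt = (1.3786, -0.4304, 1.2252)
Hamilton product q⊗(0,ω) = (0.4231466, 1.0167552, -1.5287720, -0.1000766)
updated quaternion q' = (0.5420, 0.3703, 0.4143, -0.6305)
a = F/m = (7.0000, 0.8000, -3.4000)
p + v·dt = (-1.5380, -2.2960, -2.1640)
new velocity v' = (-1.7600, 0.2160, 1.7320)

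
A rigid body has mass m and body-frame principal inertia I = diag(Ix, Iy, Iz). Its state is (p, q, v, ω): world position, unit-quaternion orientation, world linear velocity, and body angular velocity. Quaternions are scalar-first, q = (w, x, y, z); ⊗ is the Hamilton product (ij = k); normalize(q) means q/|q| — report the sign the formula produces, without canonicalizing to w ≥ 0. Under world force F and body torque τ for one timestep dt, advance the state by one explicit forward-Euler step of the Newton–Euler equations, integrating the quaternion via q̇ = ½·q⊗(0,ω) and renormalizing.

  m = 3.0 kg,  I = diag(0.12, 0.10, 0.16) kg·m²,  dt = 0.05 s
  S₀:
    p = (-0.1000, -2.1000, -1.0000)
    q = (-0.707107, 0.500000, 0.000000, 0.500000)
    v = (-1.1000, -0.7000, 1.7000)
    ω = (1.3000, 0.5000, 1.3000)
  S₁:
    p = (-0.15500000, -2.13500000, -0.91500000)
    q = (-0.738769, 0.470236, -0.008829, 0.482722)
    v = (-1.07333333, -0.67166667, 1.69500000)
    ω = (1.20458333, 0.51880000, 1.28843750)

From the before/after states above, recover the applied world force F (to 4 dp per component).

F = (1.6000, 1.7000, -0.3000)

velocity change Δv = (0.02666667, 0.02833333, -0.00500000)
F = m·Δv/dt = (1.6000, 1.7000, -0.3000)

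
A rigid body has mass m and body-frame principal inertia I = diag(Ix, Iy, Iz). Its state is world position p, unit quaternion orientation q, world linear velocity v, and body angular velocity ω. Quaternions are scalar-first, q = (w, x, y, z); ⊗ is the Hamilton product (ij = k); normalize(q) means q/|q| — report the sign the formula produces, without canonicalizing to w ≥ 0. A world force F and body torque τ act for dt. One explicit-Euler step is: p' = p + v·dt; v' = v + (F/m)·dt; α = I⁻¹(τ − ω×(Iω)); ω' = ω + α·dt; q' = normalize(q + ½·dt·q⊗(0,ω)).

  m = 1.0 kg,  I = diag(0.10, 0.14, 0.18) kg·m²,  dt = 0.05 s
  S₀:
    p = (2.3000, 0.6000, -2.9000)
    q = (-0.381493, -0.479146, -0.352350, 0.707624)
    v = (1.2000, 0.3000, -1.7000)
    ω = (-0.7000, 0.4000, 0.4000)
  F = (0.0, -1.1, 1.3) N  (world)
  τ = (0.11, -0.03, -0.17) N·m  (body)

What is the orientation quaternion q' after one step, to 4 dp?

q⊗(0,ω) = (-0.4775118, -0.1569445, -0.4562756, -0.5909006)
updated quaternion q' = (-0.3933, -0.4829, -0.3637, 0.6927)

q' = (-0.3933, -0.4829, -0.3637, 0.6927)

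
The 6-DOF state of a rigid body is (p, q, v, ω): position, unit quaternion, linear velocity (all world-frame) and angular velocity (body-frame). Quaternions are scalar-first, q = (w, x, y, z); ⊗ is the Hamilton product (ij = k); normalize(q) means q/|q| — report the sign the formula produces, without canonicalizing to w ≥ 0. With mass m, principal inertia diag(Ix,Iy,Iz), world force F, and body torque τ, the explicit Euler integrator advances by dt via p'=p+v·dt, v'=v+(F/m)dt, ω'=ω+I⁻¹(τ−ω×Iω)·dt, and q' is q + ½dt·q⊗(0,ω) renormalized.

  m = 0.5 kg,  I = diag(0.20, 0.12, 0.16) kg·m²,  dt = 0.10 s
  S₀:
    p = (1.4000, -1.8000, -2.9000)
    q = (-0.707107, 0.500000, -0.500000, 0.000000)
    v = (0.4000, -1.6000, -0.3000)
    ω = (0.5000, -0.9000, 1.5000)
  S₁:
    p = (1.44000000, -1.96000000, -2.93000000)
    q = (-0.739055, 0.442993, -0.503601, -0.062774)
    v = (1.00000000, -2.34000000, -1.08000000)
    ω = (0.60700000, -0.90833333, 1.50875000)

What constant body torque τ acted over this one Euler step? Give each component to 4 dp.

τ = (0.1600, 0.0200, 0.0500)

rate change Δω = (0.10700000, -0.00833333, 0.00875000)
precession coupling = (-0.0540, 0.0300, 0.0360)
I·α + gyro = (0.1600, 0.0200, 0.0500)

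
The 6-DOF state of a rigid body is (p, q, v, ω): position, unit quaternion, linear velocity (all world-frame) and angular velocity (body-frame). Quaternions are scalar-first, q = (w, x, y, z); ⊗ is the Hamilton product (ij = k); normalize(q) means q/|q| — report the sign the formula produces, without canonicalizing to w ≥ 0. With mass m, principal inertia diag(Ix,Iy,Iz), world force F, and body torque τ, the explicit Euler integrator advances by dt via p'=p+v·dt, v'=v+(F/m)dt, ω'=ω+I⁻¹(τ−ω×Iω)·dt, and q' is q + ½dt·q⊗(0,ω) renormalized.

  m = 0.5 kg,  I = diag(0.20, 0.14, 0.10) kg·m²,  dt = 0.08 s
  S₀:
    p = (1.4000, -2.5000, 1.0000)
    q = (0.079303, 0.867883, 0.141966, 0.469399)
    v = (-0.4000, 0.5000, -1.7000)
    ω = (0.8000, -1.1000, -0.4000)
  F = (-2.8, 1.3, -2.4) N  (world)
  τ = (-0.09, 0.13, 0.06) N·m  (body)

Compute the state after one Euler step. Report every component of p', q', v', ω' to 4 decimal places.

p' = (1.3680, -2.4600, 0.8640)
q' = (0.0652, 0.8874, 0.1671, 0.4247)
v' = (-0.8480, 0.7080, -2.0840)
ω' = (0.7710, -1.0074, -0.3942)

linear accel F/m = (-5.6000, 2.6000, -4.8000)
p' = p + v·dt = (1.3680, -2.4600, 0.8640)
new velocity v' = (-0.8480, 0.7080, -2.0840)
gyro term ω×Iω = (-0.0176, -0.0320, 0.0528)
angular accel α = (-0.3620, 1.1571, 0.0720)
new body rate ω' = (0.7710, -1.0074, -0.3942)
2q̇ = q⊗(0,ω) = (-0.3503842, 0.5229949, 0.6354391, -1.0999653)
q + ½dt·q⊗(0,ω), renormalized = (0.0652, 0.8874, 0.1671, 0.4247)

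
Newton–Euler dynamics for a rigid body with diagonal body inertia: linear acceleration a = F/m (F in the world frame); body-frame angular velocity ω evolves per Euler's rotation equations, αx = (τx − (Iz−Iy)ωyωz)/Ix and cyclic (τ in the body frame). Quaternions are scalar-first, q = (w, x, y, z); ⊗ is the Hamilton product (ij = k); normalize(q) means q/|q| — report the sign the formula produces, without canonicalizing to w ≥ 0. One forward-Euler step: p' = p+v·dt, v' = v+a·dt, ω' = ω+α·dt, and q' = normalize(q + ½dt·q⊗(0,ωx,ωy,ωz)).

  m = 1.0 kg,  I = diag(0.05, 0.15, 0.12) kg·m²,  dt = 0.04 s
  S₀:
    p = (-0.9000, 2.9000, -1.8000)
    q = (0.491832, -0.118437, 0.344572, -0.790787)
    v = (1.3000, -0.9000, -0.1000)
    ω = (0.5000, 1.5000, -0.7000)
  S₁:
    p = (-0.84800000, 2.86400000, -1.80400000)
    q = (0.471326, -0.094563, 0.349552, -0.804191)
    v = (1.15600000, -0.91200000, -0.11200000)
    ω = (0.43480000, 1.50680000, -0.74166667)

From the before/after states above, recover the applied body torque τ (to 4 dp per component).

τ = (-0.0500, 0.0500, -0.0500)

rate change Δω = (-0.06520000, 0.00680000, -0.04166667)
gyro term ω₀×Iω₀ = (0.0315, 0.0245, 0.0750)
applied torque τ = (-0.0500, 0.0500, -0.0500)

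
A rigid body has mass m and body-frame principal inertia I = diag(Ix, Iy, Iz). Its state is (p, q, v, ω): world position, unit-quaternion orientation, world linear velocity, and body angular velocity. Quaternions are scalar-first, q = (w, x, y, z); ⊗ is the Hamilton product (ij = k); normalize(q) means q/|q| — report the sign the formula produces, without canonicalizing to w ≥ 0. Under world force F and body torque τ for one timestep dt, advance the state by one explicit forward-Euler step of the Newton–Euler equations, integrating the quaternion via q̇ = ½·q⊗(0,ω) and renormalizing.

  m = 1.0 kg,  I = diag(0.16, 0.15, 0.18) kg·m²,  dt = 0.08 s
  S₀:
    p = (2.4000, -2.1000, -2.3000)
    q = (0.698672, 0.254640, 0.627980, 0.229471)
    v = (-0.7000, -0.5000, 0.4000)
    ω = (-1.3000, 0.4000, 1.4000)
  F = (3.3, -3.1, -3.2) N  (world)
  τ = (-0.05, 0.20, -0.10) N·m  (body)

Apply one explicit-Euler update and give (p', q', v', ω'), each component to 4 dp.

new position p' = (2.3440, -2.1400, -2.2680)
v + (F/m)dt = (-0.4360, -0.7480, 0.1440)
ω×(Iω) gyroscopic = (0.0168, 0.0364, 0.0052)
α = I⁻¹(τ − ω×Iω) = (-0.4175, 1.0907, -0.5844)
new body rate ω' = (-1.3334, 0.4873, 1.3532)
2q̇ = q⊗(0,ω) = (-0.2414194, -0.1208900, -0.3753395, 1.8963708)
q' = normalize(q + ½dt·q⊗(0,ω)) = (0.6869, 0.2490, 0.6111, 0.3044)

p' = (2.3440, -2.1400, -2.2680)
q' = (0.6869, 0.2490, 0.6111, 0.3044)
v' = (-0.4360, -0.7480, 0.1440)
ω' = (-1.3334, 0.4873, 1.3532)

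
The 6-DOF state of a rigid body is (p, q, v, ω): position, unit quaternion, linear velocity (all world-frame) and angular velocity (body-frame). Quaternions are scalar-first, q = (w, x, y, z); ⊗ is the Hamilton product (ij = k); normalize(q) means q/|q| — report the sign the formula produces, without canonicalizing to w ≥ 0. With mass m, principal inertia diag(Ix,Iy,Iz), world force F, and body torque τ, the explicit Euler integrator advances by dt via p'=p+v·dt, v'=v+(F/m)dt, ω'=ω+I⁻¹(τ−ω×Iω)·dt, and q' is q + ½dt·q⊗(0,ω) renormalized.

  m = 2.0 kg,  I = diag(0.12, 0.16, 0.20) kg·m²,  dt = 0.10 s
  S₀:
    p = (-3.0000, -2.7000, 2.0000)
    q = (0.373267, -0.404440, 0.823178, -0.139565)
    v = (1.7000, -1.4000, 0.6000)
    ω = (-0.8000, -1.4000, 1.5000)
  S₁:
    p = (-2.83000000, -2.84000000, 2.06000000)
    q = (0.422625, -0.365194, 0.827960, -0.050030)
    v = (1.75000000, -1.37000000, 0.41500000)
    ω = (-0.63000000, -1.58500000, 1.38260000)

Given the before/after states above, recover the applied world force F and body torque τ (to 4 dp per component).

F = (1.0000, 0.6000, -3.7000)
τ = (0.1200, -0.2000, -0.1900)

v₁ − v₀ = (0.05000000, 0.03000000, -0.18500000)
m·(v₁−v₀)/dt = (1.0000, 0.6000, -3.7000)
ω₁ − ω₀ = (0.17000000, -0.18500000, -0.11740000)
I·α + gyro = (0.1200, -0.2000, -0.1900)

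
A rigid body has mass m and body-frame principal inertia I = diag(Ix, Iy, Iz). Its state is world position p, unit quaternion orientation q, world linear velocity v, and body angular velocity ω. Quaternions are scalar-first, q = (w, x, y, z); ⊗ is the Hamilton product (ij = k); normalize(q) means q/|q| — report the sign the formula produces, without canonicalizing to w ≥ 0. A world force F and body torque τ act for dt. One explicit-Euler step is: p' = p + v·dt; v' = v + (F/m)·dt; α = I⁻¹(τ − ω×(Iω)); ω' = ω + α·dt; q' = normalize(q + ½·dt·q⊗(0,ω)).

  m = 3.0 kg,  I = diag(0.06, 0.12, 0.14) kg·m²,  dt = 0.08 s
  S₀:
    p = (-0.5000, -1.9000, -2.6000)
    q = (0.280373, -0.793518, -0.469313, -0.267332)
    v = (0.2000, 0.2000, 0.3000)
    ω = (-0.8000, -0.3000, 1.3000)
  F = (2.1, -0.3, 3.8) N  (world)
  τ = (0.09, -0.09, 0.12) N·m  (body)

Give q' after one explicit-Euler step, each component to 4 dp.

Hamilton product q⊗(0,ω) = (-0.4280767, -0.9146049, 1.1613271, 0.2270899)
q' = normalize(q + ½dt·q⊗(0,ω)) = (0.2627, -0.8285, -0.4220, -0.2577)

q' = (0.2627, -0.8285, -0.4220, -0.2577)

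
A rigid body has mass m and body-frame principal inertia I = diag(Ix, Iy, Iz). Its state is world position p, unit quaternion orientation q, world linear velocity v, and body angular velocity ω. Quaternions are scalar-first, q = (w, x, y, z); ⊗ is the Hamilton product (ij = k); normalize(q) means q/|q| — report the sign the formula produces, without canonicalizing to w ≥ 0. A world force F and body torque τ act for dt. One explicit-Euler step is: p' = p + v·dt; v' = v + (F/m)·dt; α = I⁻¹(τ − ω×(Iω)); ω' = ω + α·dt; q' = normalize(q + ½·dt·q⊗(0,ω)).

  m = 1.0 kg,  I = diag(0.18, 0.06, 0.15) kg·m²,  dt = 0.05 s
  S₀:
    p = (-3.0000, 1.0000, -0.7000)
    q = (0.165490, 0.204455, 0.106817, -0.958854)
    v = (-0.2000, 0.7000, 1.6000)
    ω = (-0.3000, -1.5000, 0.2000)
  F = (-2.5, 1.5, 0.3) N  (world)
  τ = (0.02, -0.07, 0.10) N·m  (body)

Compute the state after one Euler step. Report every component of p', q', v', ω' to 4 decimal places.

p' = (-3.0100, 1.0350, -0.6200)
q' = (0.1757, 0.1677, 0.1067, -0.9642)
v' = (-0.3250, 0.7750, 1.6150)
ω' = (-0.2869, -1.5568, 0.2513)

linear accel F/m = (-2.5000, 1.5000, 0.3000)
p + v·dt = (-3.0100, 1.0350, -0.6200)
v' = v + a·dt = (-0.3250, 0.7750, 1.6150)
gyro term ω×Iω = (-0.0270, -0.0018, -0.0540)
angular accel α = (0.2611, -1.1367, 1.0267)
new body rate ω' = (-0.2869, -1.5568, 0.2513)
2q̇ = q⊗(0,ω) = (0.4133328, -1.4665646, -0.0014698, -0.2415394)
q + ½dt·q⊗(0,ω), renormalized = (0.1757, 0.1677, 0.1067, -0.9642)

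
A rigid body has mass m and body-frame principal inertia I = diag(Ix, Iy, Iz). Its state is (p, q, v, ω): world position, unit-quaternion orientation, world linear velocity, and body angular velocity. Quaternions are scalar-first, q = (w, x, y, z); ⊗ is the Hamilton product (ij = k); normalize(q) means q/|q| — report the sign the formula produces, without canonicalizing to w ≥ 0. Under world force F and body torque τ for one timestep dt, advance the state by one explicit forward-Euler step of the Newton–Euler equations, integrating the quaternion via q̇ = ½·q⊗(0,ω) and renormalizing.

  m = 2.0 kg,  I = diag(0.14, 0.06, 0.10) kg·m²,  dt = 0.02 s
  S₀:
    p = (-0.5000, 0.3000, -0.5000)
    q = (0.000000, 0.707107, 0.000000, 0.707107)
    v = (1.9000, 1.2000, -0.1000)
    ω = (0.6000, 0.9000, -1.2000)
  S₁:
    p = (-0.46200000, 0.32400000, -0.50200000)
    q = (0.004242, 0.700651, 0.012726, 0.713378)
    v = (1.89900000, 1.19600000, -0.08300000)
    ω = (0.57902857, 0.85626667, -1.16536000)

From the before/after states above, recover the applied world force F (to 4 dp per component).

F = (-0.1000, -0.4000, 1.7000)

Δv = v₁−v₀ = (-0.00100000, -0.00400000, 0.01700000)
m·(v₁−v₀)/dt = (-0.1000, -0.4000, 1.7000)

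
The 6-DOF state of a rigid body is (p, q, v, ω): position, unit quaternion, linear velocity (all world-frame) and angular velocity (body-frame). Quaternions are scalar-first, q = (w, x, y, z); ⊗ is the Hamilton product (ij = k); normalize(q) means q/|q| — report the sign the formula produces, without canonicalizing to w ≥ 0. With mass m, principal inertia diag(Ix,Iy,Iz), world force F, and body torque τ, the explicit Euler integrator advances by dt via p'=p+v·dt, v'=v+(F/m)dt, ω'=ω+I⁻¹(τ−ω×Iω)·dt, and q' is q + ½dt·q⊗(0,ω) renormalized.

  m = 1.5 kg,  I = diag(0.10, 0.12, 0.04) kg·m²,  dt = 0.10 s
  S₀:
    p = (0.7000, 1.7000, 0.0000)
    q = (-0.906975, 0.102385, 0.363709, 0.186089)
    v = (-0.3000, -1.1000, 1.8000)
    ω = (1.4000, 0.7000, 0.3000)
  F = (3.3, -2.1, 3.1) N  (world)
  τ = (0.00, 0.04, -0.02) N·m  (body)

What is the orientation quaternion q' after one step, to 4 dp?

2q̇ = q⊗(0,ω) = (-0.4537620, -1.2909146, -0.4050734, -0.7096156)
q + ½dt·q⊗(0,ω), renormalized = (-0.9267, 0.0377, 0.3424, 0.1501)

q' = (-0.9267, 0.0377, 0.3424, 0.1501)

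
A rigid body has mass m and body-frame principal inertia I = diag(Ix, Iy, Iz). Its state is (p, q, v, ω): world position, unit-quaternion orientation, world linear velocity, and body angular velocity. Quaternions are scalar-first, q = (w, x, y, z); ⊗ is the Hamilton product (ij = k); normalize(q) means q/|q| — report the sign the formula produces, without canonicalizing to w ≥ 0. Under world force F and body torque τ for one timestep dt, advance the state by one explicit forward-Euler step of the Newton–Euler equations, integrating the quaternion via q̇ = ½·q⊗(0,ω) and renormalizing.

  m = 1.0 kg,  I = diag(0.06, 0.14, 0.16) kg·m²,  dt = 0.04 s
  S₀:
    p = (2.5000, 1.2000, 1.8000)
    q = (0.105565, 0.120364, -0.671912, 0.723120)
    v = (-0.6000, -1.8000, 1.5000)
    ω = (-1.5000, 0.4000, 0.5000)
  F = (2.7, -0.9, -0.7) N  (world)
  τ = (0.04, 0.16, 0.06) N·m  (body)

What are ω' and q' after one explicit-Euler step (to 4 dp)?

ω' = (-1.4760, 0.4243, 0.5270)
q' = (0.1073, 0.1046, -0.6936, 0.7046)

angular accel α = (0.6000, 0.6071, 0.6750)
ω' = ω + α·dt = (-1.4760, 0.4243, 0.5270)
2q̇ = q⊗(0,ω) = (0.0877508, -0.7835515, -1.1026360, -0.9069399)
updated quaternion q' = (0.1073, 0.1046, -0.6936, 0.7046)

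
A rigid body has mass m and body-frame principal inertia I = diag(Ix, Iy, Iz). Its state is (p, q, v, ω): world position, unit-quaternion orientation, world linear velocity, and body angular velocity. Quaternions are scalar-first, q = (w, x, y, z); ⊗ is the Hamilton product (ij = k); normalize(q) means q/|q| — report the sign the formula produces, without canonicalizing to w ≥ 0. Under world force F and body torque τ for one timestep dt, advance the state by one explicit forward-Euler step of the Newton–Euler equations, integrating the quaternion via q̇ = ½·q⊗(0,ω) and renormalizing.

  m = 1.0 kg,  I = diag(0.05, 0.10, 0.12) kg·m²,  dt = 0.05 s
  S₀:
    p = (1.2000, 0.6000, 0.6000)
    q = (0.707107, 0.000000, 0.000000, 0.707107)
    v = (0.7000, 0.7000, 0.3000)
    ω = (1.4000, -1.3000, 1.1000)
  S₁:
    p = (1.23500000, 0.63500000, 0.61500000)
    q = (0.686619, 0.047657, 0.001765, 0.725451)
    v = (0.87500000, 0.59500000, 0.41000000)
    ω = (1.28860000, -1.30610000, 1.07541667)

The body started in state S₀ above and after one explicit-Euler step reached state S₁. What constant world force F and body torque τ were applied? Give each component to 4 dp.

rate change Δω = (-0.11140000, -0.00610000, -0.02458333)
ω₀×(Iω₀) = (-0.0286, -0.1078, -0.0910)
applied torque τ = (-0.1400, -0.1200, -0.1500)
v₁ − v₀ = (0.17500000, -0.10500000, 0.11000000)
m·(v₁−v₀)/dt = (3.5000, -2.1000, 2.2000)

F = (3.5000, -2.1000, 2.2000)
τ = (-0.1400, -0.1200, -0.1500)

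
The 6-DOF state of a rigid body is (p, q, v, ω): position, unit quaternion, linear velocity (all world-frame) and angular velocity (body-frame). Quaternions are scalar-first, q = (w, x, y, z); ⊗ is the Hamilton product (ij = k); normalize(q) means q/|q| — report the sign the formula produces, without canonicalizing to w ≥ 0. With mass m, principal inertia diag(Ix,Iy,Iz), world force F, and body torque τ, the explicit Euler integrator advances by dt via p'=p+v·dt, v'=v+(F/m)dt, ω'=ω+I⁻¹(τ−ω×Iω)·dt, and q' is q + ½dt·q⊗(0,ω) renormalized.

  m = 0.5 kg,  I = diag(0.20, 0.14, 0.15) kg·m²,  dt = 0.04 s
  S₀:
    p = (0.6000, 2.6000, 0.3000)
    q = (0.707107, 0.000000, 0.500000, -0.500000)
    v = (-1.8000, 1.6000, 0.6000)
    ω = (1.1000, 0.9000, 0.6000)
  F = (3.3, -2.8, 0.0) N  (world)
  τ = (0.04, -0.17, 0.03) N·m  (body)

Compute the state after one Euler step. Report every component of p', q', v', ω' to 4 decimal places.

a = F/m = (6.6000, -5.6000, 0.0000)
p' = p + v·dt = (0.5280, 2.6640, 0.3240)
v + (F/m)dt = (-1.5360, 1.3760, 0.6000)
precession coupling ω×(Iω) = (0.0054, 0.0330, -0.0594)
(τ − ω×Iω)/I = (0.1730, -1.4500, 0.5960)
new body rate ω' = (1.1069, 0.8420, 0.6238)
2q̇ = q⊗(0,ω) = (-0.1500000, 1.5278177, 0.0863963, -0.1257358)
updated quaternion q' = (0.7038, 0.0305, 0.5015, -0.5023)

p' = (0.5280, 2.6640, 0.3240)
q' = (0.7038, 0.0305, 0.5015, -0.5023)
v' = (-1.5360, 1.3760, 0.6000)
ω' = (1.1069, 0.8420, 0.6238)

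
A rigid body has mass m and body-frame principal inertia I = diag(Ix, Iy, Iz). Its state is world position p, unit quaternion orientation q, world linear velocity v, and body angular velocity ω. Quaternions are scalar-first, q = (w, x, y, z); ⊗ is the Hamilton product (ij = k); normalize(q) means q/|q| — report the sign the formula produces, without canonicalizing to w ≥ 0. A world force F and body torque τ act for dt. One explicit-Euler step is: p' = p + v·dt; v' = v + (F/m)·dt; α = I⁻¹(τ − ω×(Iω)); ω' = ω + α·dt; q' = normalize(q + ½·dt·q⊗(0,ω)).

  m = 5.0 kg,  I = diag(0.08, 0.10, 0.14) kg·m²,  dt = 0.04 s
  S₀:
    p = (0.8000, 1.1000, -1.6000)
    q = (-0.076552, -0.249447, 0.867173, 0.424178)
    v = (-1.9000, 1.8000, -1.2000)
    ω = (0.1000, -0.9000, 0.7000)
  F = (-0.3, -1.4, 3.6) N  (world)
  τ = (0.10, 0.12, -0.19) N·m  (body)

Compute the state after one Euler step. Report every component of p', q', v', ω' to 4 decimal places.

precession coupling ω×(Iω) = (-0.0252, -0.0042, -0.0018)
α = I⁻¹(τ − ω×Iω) = (1.5650, 1.2420, -1.3443)
ω + α·dt = (0.1626, -0.8503, 0.6462)
2q̇ = q⊗(0,ω) = (0.5084758, 0.9811261, 0.2859275, 0.0841986)
q + ½dt·q⊗(0,ω), renormalized = (-0.0664, -0.2298, 0.8727, 0.4258)
a = (-0.0600, -0.2800, 0.7200)
p' = p + v·dt = (0.7240, 1.1720, -1.6480)
v' = v + a·dt = (-1.9024, 1.7888, -1.1712)

p' = (0.7240, 1.1720, -1.6480)
q' = (-0.0664, -0.2298, 0.8727, 0.4258)
v' = (-1.9024, 1.7888, -1.1712)
ω' = (0.1626, -0.8503, 0.6462)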